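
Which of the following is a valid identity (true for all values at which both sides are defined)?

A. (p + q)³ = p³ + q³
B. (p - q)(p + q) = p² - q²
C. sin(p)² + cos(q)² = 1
A: fails at (2, 7) — LHS = 729, RHS = 351.
B: holds — e.g. at (4, 4), both sides equal 0.
C: fails at (1, 5) — LHS = cos(5)² + sin(1)² ≈ 0.7885, RHS = 1.

Answer: B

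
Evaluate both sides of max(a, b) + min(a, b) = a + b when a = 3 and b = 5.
LHS = max(3, 5) + min(3, 5) = 8
RHS = 3 + 5 = 8

LHS = RHS: the two sides agree.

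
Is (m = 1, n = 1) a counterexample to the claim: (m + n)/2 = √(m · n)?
No

Substituting m = 1, n = 1:
LHS = (1 + 1)/2 = 1
RHS = √(1 · 1) = 1

The sides agree, so this pair does not disprove the claim.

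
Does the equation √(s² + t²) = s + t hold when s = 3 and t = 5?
Fails

Substituting s = 3, t = 5:

LHS = √(3² + 5²) = √(34) ≈ 5.831
RHS = 3 + 5 = 8

LHS ≠ RHS, so the equation does not hold at this point.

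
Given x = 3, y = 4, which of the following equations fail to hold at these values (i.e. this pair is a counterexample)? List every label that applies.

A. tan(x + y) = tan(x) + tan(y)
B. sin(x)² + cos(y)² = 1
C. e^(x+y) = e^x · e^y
A, B

Evaluating each claim at the given values:
A. LHS = tan(7) ≈ 0.8714, RHS = tan(3) + tan(4) ≈ 1.015 → fails here (LHS ≠ RHS)
B. LHS = sin(3)² + cos(4)² ≈ 0.4472, RHS = 1 → fails here (LHS ≠ RHS)
C. LHS = e^7 ≈ 1097, RHS = e^7 ≈ 1097 → holds here (LHS = RHS)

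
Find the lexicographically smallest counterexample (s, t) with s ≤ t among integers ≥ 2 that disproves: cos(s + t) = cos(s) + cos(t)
(s, t) = (2, 2)

Substituting (2, 2) into the claim:
LHS = cos(2 + 2) = cos(4) ≈ -0.6536
RHS = cos(2) + cos(2) = 2·cos(2) ≈ -0.8323

Since LHS ≠ RHS, this pair disproves the claim, and no lexicographically smaller pair (s ≤ t, integers ≥ 2) does.

For instance (4, 7) is also a counterexample (LHS = cos(11) ≈ 0.004426, RHS = cos(4) + cos(7) ≈ 0.1003), but it's lexicographically larger.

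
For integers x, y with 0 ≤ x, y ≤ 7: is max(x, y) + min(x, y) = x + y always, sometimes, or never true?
Always true

The identity holds for every pair in the range. For instance at (x, y) = (1, 2): both sides equal 3.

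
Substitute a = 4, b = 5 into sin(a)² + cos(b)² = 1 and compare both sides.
LHS = sin(4)² + cos(5)² ≈ 0.6532
RHS = 1

LHS ≠ RHS (they differ by about 0.3468), so the equation does not hold here.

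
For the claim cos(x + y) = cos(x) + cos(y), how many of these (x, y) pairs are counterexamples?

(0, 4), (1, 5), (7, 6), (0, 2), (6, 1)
Testing each pair:
(0, 4): LHS = cos(4) ≈ -0.6536, RHS = cos(4) + 1 ≈ 0.3464 → counterexample
(1, 5): LHS = cos(6) ≈ 0.9602, RHS = cos(5) + cos(1) ≈ 0.824 → counterexample
(7, 6): LHS = cos(13) ≈ 0.9074, RHS = cos(7) + cos(6) ≈ 1.714 → counterexample
(0, 2): LHS = cos(2) ≈ -0.4161, RHS = cos(2) + 1 ≈ 0.5839 → counterexample
(6, 1): LHS = cos(7) ≈ 0.7539, RHS = cos(1) + cos(6) ≈ 1.5 → counterexample

That makes 5 counterexamples.

Answer: 5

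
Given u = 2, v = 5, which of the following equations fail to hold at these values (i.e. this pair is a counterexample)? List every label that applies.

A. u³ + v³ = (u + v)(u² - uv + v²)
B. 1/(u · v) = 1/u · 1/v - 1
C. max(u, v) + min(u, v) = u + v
B

Evaluating each claim at the given values:
A. LHS = 133, RHS = 133 → holds here (LHS = RHS)
B. LHS = 1/10, RHS = -9/10 → fails here (LHS ≠ RHS)
C. LHS = 7, RHS = 7 → holds here (LHS = RHS)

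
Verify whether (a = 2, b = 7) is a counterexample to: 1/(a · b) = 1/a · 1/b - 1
Substituting a = 2, b = 7:
LHS = 1/(2 · 7) = 1/14
RHS = 1/2 · 1/7 - 1 = -13/14

Since LHS ≠ RHS, this pair disproves the claim.

Answer: Yes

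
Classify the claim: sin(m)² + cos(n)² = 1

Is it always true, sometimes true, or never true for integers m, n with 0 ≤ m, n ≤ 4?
It holds at (m, n) = (4, 4) (both sides equal 1), but fails at (m, n) = (4, 3) (LHS = sin(4)² + cos(3)² ≈ 1.553, RHS = 1).

Answer: Sometimes true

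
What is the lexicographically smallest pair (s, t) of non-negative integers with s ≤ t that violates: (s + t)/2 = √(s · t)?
(s, t) = (0, 1)

Substituting (0, 1) into the claim:
LHS = (0 + 1)/2 = 1/2
RHS = √(0 · 1) = 0

Since LHS ≠ RHS, this pair disproves the claim, and no lexicographically smaller pair (s ≤ t, non-negative integers) does.

For instance (0, 4) is also a counterexample (LHS = 2, RHS = 0), but it's lexicographically larger.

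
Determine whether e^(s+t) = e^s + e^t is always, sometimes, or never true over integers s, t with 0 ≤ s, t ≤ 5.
Never true

The claim fails for every pair in the range. For instance at (s, t) = (3, 2): LHS = e^5 ≈ 148.4, RHS = e^2 + e^3 ≈ 27.47.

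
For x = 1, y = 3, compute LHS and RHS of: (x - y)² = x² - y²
LHS = (1 - 3)² = 4
RHS = 1² - 3² = -8

LHS ≠ RHS, so the equation does not hold here.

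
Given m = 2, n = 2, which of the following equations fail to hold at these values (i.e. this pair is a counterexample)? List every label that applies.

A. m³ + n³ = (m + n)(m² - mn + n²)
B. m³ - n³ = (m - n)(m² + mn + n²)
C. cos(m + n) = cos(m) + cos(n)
C

Evaluating each claim at the given values:
A. LHS = 16, RHS = 16 → holds here (LHS = RHS)
B. LHS = 0, RHS = 0 → holds here (LHS = RHS)
C. LHS = cos(4) ≈ -0.6536, RHS = 2·cos(2) ≈ -0.8323 → fails here (LHS ≠ RHS)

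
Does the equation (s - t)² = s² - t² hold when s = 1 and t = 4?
Substituting s = 1, t = 4:

LHS = (1 - 4)² = 9
RHS = 1² - 4² = -15

LHS ≠ RHS, so the equation does not hold at this point.

Answer: Fails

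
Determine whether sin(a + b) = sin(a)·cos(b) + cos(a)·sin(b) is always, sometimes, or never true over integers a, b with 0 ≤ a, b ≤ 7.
Always true

The identity holds for every pair in the range. For instance at (a, b) = (0, 6): both sides equal sin(6) ≈ -0.2794.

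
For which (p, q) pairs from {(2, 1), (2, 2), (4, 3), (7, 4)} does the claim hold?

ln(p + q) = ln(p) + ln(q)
(2, 2)

Testing each pair:
(2, 1): LHS = ln(3) ≈ 1.099, RHS = ln(2) ≈ 0.6931 → fails
(2, 2): LHS = ln(4) ≈ 1.386, RHS = 2·ln(2) ≈ 1.386 → holds
(4, 3): LHS = ln(7) ≈ 1.946, RHS = ln(3) + ln(4) ≈ 2.485 → fails
(7, 4): LHS = ln(11) ≈ 2.398, RHS = ln(4) + ln(7) ≈ 3.332 → fails

1 of 4 pairs satisfies the claim.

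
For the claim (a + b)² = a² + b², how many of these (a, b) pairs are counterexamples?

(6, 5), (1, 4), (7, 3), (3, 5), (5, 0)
4

Testing each pair:
(6, 5): LHS = 121, RHS = 61 → counterexample
(1, 4): LHS = 25, RHS = 17 → counterexample
(7, 3): LHS = 100, RHS = 58 → counterexample
(3, 5): LHS = 64, RHS = 34 → counterexample
(5, 0): LHS = 25, RHS = 25 → satisfies claim

That makes 4 counterexamples.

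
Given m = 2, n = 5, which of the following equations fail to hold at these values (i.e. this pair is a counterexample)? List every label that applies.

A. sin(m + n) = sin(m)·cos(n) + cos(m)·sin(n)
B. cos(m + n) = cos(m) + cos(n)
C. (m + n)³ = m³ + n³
B, C

Evaluating each claim at the given values:
A. LHS = sin(7) ≈ 0.657, RHS = sin(2)·cos(5) + sin(5)·cos(2) ≈ 0.657 → holds here (LHS = RHS)
B. LHS = cos(7) ≈ 0.7539, RHS = cos(2) + cos(5) ≈ -0.1325 → fails here (LHS ≠ RHS)
C. LHS = 343, RHS = 133 → fails here (LHS ≠ RHS)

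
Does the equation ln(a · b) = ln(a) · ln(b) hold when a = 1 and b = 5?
Fails

Substituting a = 1, b = 5:

LHS = ln(1 · 5) = ln(5) ≈ 1.609
RHS = ln(1) · ln(5) = 0

LHS ≠ RHS, so the equation does not hold at this point.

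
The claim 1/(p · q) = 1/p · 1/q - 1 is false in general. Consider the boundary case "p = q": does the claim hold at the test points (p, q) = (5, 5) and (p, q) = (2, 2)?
No, fails at both test points

At (5, 5): LHS = 1/25 ≠ RHS = -24/25
At (2, 2): LHS = 1/4 ≠ RHS = -3/4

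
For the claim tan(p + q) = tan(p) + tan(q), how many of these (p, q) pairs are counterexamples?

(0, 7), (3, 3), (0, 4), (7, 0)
Testing each pair:
(0, 7): LHS = tan(7) ≈ 0.8714, RHS = tan(7) ≈ 0.8714 → satisfies claim
(3, 3): LHS = tan(6) ≈ -0.291, RHS = 2·tan(3) ≈ -0.2851 → counterexample
(0, 4): LHS = tan(4) ≈ 1.158, RHS = tan(4) ≈ 1.158 → satisfies claim
(7, 0): LHS = tan(7) ≈ 0.8714, RHS = tan(7) ≈ 0.8714 → satisfies claim

That makes 1 counterexample.

Answer: 1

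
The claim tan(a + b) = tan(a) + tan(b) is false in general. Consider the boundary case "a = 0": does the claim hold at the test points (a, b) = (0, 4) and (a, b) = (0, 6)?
At (0, 4): LHS = tan(4) ≈ 1.158, RHS = tan(4) ≈ 1.158 → equal
At (0, 6): LHS = tan(6) ≈ -0.291, RHS = tan(6) ≈ -0.291 → equal

So the claim does hold at both of these boundary points, even though it is not an identity.

Answer: Yes, holds at both test points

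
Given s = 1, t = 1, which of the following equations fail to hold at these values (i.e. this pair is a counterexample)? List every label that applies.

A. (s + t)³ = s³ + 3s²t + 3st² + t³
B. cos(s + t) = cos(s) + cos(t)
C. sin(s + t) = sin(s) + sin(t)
Evaluating each claim at the given values:
A. LHS = 8, RHS = 8 → holds here (LHS = RHS)
B. LHS = cos(2) ≈ -0.4161, RHS = 2·cos(1) ≈ 1.081 → fails here (LHS ≠ RHS)
C. LHS = sin(2) ≈ 0.9093, RHS = 2·sin(1) ≈ 1.683 → fails here (LHS ≠ RHS)

Answer: B, C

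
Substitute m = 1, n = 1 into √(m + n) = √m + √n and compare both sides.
LHS = √(1 + 1) = √(2) ≈ 1.414
RHS = √1 + √1 = 2

LHS ≠ RHS (they differ by about 0.5858), so the equation does not hold here.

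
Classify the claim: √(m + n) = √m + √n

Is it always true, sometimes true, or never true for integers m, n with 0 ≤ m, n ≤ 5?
It holds at (m, n) = (0, 2) (both sides equal √(2) ≈ 1.414), but fails at (m, n) = (5, 3) (LHS = 2·√(2) ≈ 2.828, RHS = √(3) + √(5) ≈ 3.968).

Answer: Sometimes true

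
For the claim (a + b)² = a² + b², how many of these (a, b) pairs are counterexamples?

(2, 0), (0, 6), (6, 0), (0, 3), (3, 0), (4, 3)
1

Testing each pair:
(2, 0): LHS = 4, RHS = 4 → satisfies claim
(0, 6): LHS = 36, RHS = 36 → satisfies claim
(6, 0): LHS = 36, RHS = 36 → satisfies claim
(0, 3): LHS = 9, RHS = 9 → satisfies claim
(3, 0): LHS = 9, RHS = 9 → satisfies claim
(4, 3): LHS = 49, RHS = 25 → counterexample

That makes 1 counterexample.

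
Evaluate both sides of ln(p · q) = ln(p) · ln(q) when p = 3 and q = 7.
LHS = ln(3 · 7) = ln(21) ≈ 3.045
RHS = ln(3) · ln(7) ≈ 2.138

LHS ≠ RHS (they differ by about 0.9067), so the equation does not hold here.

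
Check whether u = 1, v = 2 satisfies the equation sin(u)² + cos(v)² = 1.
Substituting u = 1, v = 2:

LHS = sin(1)² + cos(2)² ≈ 0.8813
RHS = 1

LHS ≠ RHS, so the equation does not hold at this point.

Answer: Fails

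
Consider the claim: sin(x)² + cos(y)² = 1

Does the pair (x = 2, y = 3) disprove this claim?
Substituting x = 2, y = 3:
LHS = sin(2)² + cos(3)² ≈ 1.807
RHS = 1

Since LHS ≠ RHS, this pair disproves the claim.

Answer: Yes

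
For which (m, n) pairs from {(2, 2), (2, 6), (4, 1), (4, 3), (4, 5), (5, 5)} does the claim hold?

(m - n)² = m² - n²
(2, 2), (5, 5)

Testing each pair:
(2, 2): LHS = 0, RHS = 0 → holds
(2, 6): LHS = 16, RHS = -32 → fails
(4, 1): LHS = 9, RHS = 15 → fails
(4, 3): LHS = 1, RHS = 7 → fails
(4, 5): LHS = 1, RHS = -9 → fails
(5, 5): LHS = 0, RHS = 0 → holds

2 of 6 pairs satisfy the claim.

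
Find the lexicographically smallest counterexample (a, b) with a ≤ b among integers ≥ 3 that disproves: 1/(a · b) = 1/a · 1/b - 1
Substituting (3, 3) into the claim:
LHS = 1/(3 · 3) = 1/9
RHS = 1/3 · 1/3 - 1 = -8/9

Since LHS ≠ RHS, this pair disproves the claim, and no lexicographically smaller pair (a ≤ b, integers ≥ 3) does.

For instance (7, 8) is also a counterexample (LHS = 1/56, RHS = -55/56), but it's lexicographically larger.

Answer: (a, b) = (3, 3)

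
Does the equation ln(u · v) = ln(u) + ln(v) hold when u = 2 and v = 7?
Substituting u = 2, v = 7:

LHS = ln(2 · 7) = ln(14) ≈ 2.639
RHS = ln(2) + ln(7) ≈ 2.639

LHS = RHS, so the equation holds at this point.

Answer: Holds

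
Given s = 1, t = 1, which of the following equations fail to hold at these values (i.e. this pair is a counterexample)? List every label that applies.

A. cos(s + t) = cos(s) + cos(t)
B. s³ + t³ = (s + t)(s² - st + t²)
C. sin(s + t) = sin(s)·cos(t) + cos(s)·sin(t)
Evaluating each claim at the given values:
A. LHS = cos(2) ≈ -0.4161, RHS = 2·cos(1) ≈ 1.081 → fails here (LHS ≠ RHS)
B. LHS = 2, RHS = 2 → holds here (LHS = RHS)
C. LHS = sin(2) ≈ 0.9093, RHS = 2·sin(1)·cos(1) ≈ 0.9093 → holds here (LHS = RHS)

Answer: A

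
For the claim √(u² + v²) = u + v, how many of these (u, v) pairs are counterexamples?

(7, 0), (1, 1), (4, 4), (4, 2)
3

Testing each pair:
(7, 0): LHS = 7, RHS = 7 → satisfies claim
(1, 1): LHS = √(2) ≈ 1.414, RHS = 2 → counterexample
(4, 4): LHS = 4·√(2) ≈ 5.657, RHS = 8 → counterexample
(4, 2): LHS = 2·√(5) ≈ 4.472, RHS = 6 → counterexample

That makes 3 counterexamples.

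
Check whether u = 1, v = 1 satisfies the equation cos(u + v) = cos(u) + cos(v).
Fails

Substituting u = 1, v = 1:

LHS = cos(1 + 1) = cos(2) ≈ -0.4161
RHS = cos(1) + cos(1) = 2·cos(1) ≈ 1.081

LHS ≠ RHS, so the equation does not hold at this point.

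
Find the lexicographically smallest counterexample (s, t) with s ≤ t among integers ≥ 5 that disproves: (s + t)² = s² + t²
(s, t) = (5, 5)

Substituting (5, 5) into the claim:
LHS = (5 + 5)² = 100
RHS = 5² + 5² = 50

Since LHS ≠ RHS, this pair disproves the claim, and no lexicographically smaller pair (s ≤ t, integers ≥ 5) does.

For instance (7, 11) is also a counterexample (LHS = 324, RHS = 170), but it's lexicographically larger.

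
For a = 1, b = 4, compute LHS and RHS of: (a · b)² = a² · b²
LHS = (1 · 4)² = 16
RHS = 1² · 4² = 16

LHS = RHS: the two sides agree.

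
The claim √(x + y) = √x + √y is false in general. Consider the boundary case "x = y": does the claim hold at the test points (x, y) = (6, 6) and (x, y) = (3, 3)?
No, fails at both test points

At (6, 6): LHS = 2·√(3) ≈ 3.464 ≠ RHS = 2·√(6) ≈ 4.899
At (3, 3): LHS = √(6) ≈ 2.449 ≠ RHS = 2·√(3) ≈ 3.464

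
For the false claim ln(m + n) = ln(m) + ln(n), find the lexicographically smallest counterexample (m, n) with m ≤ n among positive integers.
Substituting (1, 1) into the claim:
LHS = ln(1 + 1) = ln(2) ≈ 0.6931
RHS = ln(1) + ln(1) = 0

Since LHS ≠ RHS, this pair disproves the claim, and no lexicographically smaller pair (m ≤ n, positive integers) does.

For instance (1, 8) is also a counterexample (LHS = ln(9) ≈ 2.197, RHS = ln(8) ≈ 2.079), but it's lexicographically larger.

Answer: (m, n) = (1, 1)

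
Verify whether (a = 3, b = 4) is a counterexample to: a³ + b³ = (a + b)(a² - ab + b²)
No

Substituting a = 3, b = 4:
LHS = 3³ + 4³ = 91
RHS = (3 + 4)(3² - 3·4 + 4²) = 91

The sides agree, so this pair does not disprove the claim.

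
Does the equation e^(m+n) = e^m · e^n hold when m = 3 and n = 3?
Holds

Substituting m = 3, n = 3:

LHS = e^(3+3) = e^6 ≈ 403.4
RHS = e^3 · e^3 = e^6 ≈ 403.4

LHS = RHS, so the equation holds at this point.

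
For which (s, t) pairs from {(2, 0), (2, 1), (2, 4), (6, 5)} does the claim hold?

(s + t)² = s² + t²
(2, 0)

Testing each pair:
(2, 0): LHS = 4, RHS = 4 → holds
(2, 1): LHS = 9, RHS = 5 → fails
(2, 4): LHS = 36, RHS = 20 → fails
(6, 5): LHS = 121, RHS = 61 → fails

1 of 4 pairs satisfies the claim.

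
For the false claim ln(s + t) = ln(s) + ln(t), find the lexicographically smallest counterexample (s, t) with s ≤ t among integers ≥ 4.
(s, t) = (4, 4)

Substituting (4, 4) into the claim:
LHS = ln(4 + 4) = ln(8) ≈ 2.079
RHS = ln(4) + ln(4) = 2·ln(4) ≈ 2.773

Since LHS ≠ RHS, this pair disproves the claim, and no lexicographically smaller pair (s ≤ t, integers ≥ 4) does.

For instance (5, 10) is also a counterexample (LHS = ln(15) ≈ 2.708, RHS = ln(5) + ln(10) ≈ 3.912), but it's lexicographically larger.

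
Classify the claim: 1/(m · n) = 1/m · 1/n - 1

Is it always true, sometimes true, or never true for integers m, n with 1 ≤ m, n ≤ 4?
The claim fails for every pair in the range. For instance at (m, n) = (1, 4): LHS = 1/4, RHS = -3/4.

Answer: Never true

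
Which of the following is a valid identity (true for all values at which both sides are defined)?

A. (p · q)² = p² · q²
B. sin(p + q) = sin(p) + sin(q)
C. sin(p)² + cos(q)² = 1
A

A: holds — e.g. at (2, 2), both sides equal 16.
B: fails at (2, 7) — LHS = sin(9) ≈ 0.4121, RHS = sin(7) + sin(2) ≈ 1.566.
C: fails at (3, 4) — LHS = sin(3)² + cos(4)² ≈ 0.4472, RHS = 1.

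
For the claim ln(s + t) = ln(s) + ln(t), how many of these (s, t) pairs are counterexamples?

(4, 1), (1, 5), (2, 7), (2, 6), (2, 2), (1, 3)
Testing each pair:
(4, 1): LHS = ln(5) ≈ 1.609, RHS = ln(4) ≈ 1.386 → counterexample
(1, 5): LHS = ln(6) ≈ 1.792, RHS = ln(5) ≈ 1.609 → counterexample
(2, 7): LHS = ln(9) ≈ 2.197, RHS = ln(2) + ln(7) ≈ 2.639 → counterexample
(2, 6): LHS = ln(8) ≈ 2.079, RHS = ln(2) + ln(6) ≈ 2.485 → counterexample
(2, 2): LHS = ln(4) ≈ 1.386, RHS = 2·ln(2) ≈ 1.386 → satisfies claim
(1, 3): LHS = ln(4) ≈ 1.386, RHS = ln(3) ≈ 1.099 → counterexample

That makes 5 counterexamples.

Answer: 5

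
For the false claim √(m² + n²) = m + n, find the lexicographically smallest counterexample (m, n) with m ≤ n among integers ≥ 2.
Substituting (2, 2) into the claim:
LHS = √(2² + 2²) = 2·√(2) ≈ 2.828
RHS = 2 + 2 = 4

Since LHS ≠ RHS, this pair disproves the claim, and no lexicographically smaller pair (m ≤ n, integers ≥ 2) does.

For instance (3, 3) is also a counterexample (LHS = 3·√(2) ≈ 4.243, RHS = 6), but it's lexicographically larger.

Answer: (m, n) = (2, 2)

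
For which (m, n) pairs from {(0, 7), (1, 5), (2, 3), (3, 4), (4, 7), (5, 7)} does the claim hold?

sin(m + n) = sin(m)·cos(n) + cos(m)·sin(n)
Testing each pair:
(0, 7): LHS = sin(7) ≈ 0.657, RHS = sin(7) ≈ 0.657 → holds
(1, 5): LHS = sin(6) ≈ -0.2794, RHS = sin(5)·cos(1) + sin(1)·cos(5) ≈ -0.2794 → holds
(2, 3): LHS = sin(5) ≈ -0.9589, RHS = sin(2)·cos(3) + sin(3)·cos(2) ≈ -0.9589 → holds
(3, 4): LHS = sin(7) ≈ 0.657, RHS = sin(3)·cos(4) + sin(4)·cos(3) ≈ 0.657 → holds
(4, 7): LHS = sin(11) ≈ -1, RHS = sin(4)·cos(7) + sin(7)·cos(4) ≈ -1 → holds
(5, 7): LHS = sin(12) ≈ -0.5366, RHS = sin(5)·cos(7) + sin(7)·cos(5) ≈ -0.5366 → holds

Every pair satisfies the claim.

Answer: All pairs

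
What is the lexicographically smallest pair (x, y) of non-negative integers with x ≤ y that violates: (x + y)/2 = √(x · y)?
Substituting (0, 1) into the claim:
LHS = (0 + 1)/2 = 1/2
RHS = √(0 · 1) = 0

Since LHS ≠ RHS, this pair disproves the claim, and no lexicographically smaller pair (x ≤ y, non-negative integers) does.

For instance (0, 3) is also a counterexample (LHS = 3/2, RHS = 0), but it's lexicographically larger.

Answer: (x, y) = (0, 1)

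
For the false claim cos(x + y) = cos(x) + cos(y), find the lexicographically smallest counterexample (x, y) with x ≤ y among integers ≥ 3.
(x, y) = (3, 3)

Substituting (3, 3) into the claim:
LHS = cos(3 + 3) = cos(6) ≈ 0.9602
RHS = cos(3) + cos(3) = 2·cos(3) ≈ -1.98

Since LHS ≠ RHS, this pair disproves the claim, and no lexicographically smaller pair (x ≤ y, integers ≥ 3) does.

For instance (10, 10) is also a counterexample (LHS = cos(20) ≈ 0.4081, RHS = 2·cos(10) ≈ -1.678), but it's lexicographically larger.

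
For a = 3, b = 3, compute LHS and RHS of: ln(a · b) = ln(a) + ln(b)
LHS = ln(3 · 3) = ln(9) ≈ 2.197
RHS = ln(3) + ln(3) = 2·ln(3) ≈ 2.197

LHS = RHS: the two sides agree.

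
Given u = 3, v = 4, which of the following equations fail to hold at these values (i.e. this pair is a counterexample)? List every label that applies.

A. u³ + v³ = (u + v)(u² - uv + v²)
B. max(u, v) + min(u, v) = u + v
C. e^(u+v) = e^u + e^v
Evaluating each claim at the given values:
A. LHS = 91, RHS = 91 → holds here (LHS = RHS)
B. LHS = 7, RHS = 7 → holds here (LHS = RHS)
C. LHS = e^7 ≈ 1097, RHS = e^3 + e^4 ≈ 74.68 → fails here (LHS ≠ RHS)

Answer: C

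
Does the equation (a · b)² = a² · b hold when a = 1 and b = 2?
Substituting a = 1, b = 2:

LHS = (1 · 2)² = 4
RHS = 1² · 2 = 2

LHS ≠ RHS, so the equation does not hold at this point.

Answer: Fails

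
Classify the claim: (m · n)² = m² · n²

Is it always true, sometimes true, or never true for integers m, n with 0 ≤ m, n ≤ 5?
The identity holds for every pair in the range. For instance at (m, n) = (4, 2): both sides equal 64.

Answer: Always true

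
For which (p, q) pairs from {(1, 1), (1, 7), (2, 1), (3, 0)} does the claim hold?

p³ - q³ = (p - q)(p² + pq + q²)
All pairs

Testing each pair:
(1, 1): LHS = 0, RHS = 0 → holds
(1, 7): LHS = -342, RHS = -342 → holds
(2, 1): LHS = 7, RHS = 7 → holds
(3, 0): LHS = 27, RHS = 27 → holds

Every pair satisfies the claim.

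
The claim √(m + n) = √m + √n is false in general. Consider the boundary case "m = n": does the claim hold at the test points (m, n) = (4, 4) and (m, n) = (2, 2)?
No, fails at both test points

At (4, 4): LHS = 2·√(2) ≈ 2.828 ≠ RHS = 4
At (2, 2): LHS = 2 ≠ RHS = 2·√(2) ≈ 2.828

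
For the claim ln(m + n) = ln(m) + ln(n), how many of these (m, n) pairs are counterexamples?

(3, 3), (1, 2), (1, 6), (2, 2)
Testing each pair:
(3, 3): LHS = ln(6) ≈ 1.792, RHS = 2·ln(3) ≈ 2.197 → counterexample
(1, 2): LHS = ln(3) ≈ 1.099, RHS = ln(2) ≈ 0.6931 → counterexample
(1, 6): LHS = ln(7) ≈ 1.946, RHS = ln(6) ≈ 1.792 → counterexample
(2, 2): LHS = ln(4) ≈ 1.386, RHS = 2·ln(2) ≈ 1.386 → satisfies claim

That makes 3 counterexamples.

Answer: 3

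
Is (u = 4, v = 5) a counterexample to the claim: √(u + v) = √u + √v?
Substituting u = 4, v = 5:
LHS = √(4 + 5) = 3
RHS = √4 + √5 = 2 + √(5) ≈ 4.236

Since LHS ≠ RHS, this pair disproves the claim.

Answer: Yes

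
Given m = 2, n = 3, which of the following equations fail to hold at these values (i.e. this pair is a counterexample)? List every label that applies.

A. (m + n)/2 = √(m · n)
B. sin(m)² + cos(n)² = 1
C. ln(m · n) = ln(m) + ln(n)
A, B

Evaluating each claim at the given values:
A. LHS = 5/2, RHS = √(6) ≈ 2.449 → fails here (LHS ≠ RHS)
B. LHS = sin(2)² + cos(3)² ≈ 1.807, RHS = 1 → fails here (LHS ≠ RHS)
C. LHS = ln(6) ≈ 1.792, RHS = ln(2) + ln(3) ≈ 1.792 → holds here (LHS = RHS)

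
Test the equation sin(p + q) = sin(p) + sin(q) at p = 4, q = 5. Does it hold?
Fails

Substituting p = 4, q = 5:

LHS = sin(4 + 5) = sin(9) ≈ 0.4121
RHS = sin(4) + sin(5) ≈ -1.716

LHS ≠ RHS, so the equation does not hold at this point.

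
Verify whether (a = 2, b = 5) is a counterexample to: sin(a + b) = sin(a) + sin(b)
Substituting a = 2, b = 5:
LHS = sin(2 + 5) = sin(7) ≈ 0.657
RHS = sin(2) + sin(5) ≈ -0.04963

Since LHS ≠ RHS, this pair disproves the claim.

Answer: Yes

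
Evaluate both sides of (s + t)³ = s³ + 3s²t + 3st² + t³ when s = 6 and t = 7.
LHS = (6 + 7)³ = 2197
RHS = 6³ + 3·6²·7 + 3·6·7² + 7³ = 2197

LHS = RHS: the two sides agree.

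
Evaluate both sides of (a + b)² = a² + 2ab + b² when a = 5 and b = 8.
LHS = (5 + 8)² = 169
RHS = 5² + 2·5·8 + 8² = 169

LHS = RHS: the two sides agree.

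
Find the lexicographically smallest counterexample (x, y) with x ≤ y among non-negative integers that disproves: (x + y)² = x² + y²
Substituting (1, 1) into the claim:
LHS = (1 + 1)² = 4
RHS = 1² + 1² = 2

Since LHS ≠ RHS, this pair disproves the claim, and no lexicographically smaller pair (x ≤ y, non-negative integers) does.

For instance (5, 7) is also a counterexample (LHS = 144, RHS = 74), but it's lexicographically larger.

Answer: (x, y) = (1, 1)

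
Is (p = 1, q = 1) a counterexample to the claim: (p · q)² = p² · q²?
Substituting p = 1, q = 1:
LHS = (1 · 1)² = 1
RHS = 1² · 1² = 1

The sides agree, so this pair does not disprove the claim.

Answer: No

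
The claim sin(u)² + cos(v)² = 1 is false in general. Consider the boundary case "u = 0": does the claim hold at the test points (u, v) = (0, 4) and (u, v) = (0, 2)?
No, fails at both test points

At (0, 4): LHS = cos(4)² ≈ 0.4272 ≠ RHS = 1
At (0, 2): LHS = cos(2)² ≈ 0.1732 ≠ RHS = 1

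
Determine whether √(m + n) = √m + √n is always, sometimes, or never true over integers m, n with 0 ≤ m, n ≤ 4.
It holds at (m, n) = (0, 3) (both sides equal √(3) ≈ 1.732), but fails at (m, n) = (3, 4) (LHS = √(7) ≈ 2.646, RHS = √(3) + 2 ≈ 3.732).

Answer: Sometimes true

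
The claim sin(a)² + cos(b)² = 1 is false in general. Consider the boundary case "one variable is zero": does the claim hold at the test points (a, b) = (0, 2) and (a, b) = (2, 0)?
No, fails at both test points

At (0, 2): LHS = cos(2)² ≈ 0.1732 ≠ RHS = 1
At (2, 0): LHS = sin(2)² + 1 ≈ 1.827 ≠ RHS = 1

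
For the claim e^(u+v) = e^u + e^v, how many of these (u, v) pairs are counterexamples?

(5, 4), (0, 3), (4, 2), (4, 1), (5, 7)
5

Testing each pair:
(5, 4): LHS = e^9 ≈ 8103, RHS = e^4 + e^5 ≈ 203 → counterexample
(0, 3): LHS = e^3 ≈ 20.09, RHS = 1 + e^3 ≈ 21.09 → counterexample
(4, 2): LHS = e^6 ≈ 403.4, RHS = e^2 + e^4 ≈ 61.99 → counterexample
(4, 1): LHS = e^5 ≈ 148.4, RHS = e + e^4 ≈ 57.32 → counterexample
(5, 7): LHS = e^12 ≈ 162754.8, RHS = e^5 + e^7 ≈ 1245 → counterexample

That makes 5 counterexamples.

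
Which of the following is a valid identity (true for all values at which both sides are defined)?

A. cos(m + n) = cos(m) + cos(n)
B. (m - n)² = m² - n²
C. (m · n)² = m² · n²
C

A: fails at (6, 7) — LHS = cos(13) ≈ 0.9074, RHS = cos(7) + cos(6) ≈ 1.714.
B: fails at (4, 6) — LHS = 4, RHS = -20.
C: holds — e.g. at (1, 3), both sides equal 9.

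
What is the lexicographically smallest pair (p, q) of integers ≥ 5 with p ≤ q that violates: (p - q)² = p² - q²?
At (5, 5): both sides equal 0, so it holds there.

Substituting (5, 6) into the claim:
LHS = (5 - 6)² = 1
RHS = 5² - 6² = -11

Since LHS ≠ RHS, this pair disproves the claim, and no lexicographically smaller pair (p ≤ q, integers ≥ 5) does.

For instance (5, 7) is also a counterexample (LHS = 4, RHS = -24), but it's lexicographically larger.

Answer: (p, q) = (5, 6)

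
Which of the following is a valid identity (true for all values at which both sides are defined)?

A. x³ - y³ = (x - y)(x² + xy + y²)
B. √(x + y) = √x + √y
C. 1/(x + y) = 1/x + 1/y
A

A: holds — e.g. at (1, 1), both sides equal 0.
B: fails at (4, 4) — LHS = 2·√(2) ≈ 2.828, RHS = 4.
C: fails at (1, 4) — LHS = 1/5, RHS = 5/4.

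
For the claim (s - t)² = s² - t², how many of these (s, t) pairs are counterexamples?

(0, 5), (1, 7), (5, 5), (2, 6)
Testing each pair:
(0, 5): LHS = 25, RHS = -25 → counterexample
(1, 7): LHS = 36, RHS = -48 → counterexample
(5, 5): LHS = 0, RHS = 0 → satisfies claim
(2, 6): LHS = 16, RHS = -32 → counterexample

That makes 3 counterexamples.

Answer: 3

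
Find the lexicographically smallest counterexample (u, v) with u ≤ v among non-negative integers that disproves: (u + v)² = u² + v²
(u, v) = (1, 1)

Substituting (1, 1) into the claim:
LHS = (1 + 1)² = 4
RHS = 1² + 1² = 2

Since LHS ≠ RHS, this pair disproves the claim, and no lexicographically smaller pair (u ≤ v, non-negative integers) does.

For instance (1, 7) is also a counterexample (LHS = 64, RHS = 50), but it's lexicographically larger.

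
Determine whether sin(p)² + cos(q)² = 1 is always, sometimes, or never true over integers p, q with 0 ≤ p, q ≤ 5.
It holds at (p, q) = (2, 2) (both sides equal 1), but fails at (p, q) = (5, 0) (LHS = sin(5)² + 1 ≈ 1.92, RHS = 1).

Answer: Sometimes true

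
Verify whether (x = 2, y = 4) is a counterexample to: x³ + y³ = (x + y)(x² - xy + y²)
No

Substituting x = 2, y = 4:
LHS = 2³ + 4³ = 72
RHS = (2 + 4)(2² - 2·4 + 4²) = 72

The sides agree, so this pair does not disprove the claim.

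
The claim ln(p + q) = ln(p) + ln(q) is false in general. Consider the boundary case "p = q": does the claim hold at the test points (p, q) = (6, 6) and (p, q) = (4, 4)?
No, fails at both test points

At (6, 6): LHS = ln(12) ≈ 2.485 ≠ RHS = 2·ln(6) ≈ 3.584
At (4, 4): LHS = ln(8) ≈ 2.079 ≠ RHS = 2·ln(4) ≈ 2.773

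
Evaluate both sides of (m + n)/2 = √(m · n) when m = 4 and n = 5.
LHS = (4 + 5)/2 = 9/2
RHS = √(4 · 5) = 2·√(5) ≈ 4.472

LHS ≠ RHS (they differ by about 0.02786), so the equation does not hold here.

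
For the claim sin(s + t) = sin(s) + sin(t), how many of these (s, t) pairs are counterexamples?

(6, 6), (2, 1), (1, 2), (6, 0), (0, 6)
Testing each pair:
(6, 6): LHS = sin(12) ≈ -0.5366, RHS = 2·sin(6) ≈ -0.5588 → counterexample
(2, 1): LHS = sin(3) ≈ 0.1411, RHS = sin(1) + sin(2) ≈ 1.751 → counterexample
(1, 2): LHS = sin(3) ≈ 0.1411, RHS = sin(1) + sin(2) ≈ 1.751 → counterexample
(6, 0): LHS = sin(6) ≈ -0.2794, RHS = sin(6) ≈ -0.2794 → satisfies claim
(0, 6): LHS = sin(6) ≈ -0.2794, RHS = sin(6) ≈ -0.2794 → satisfies claim

That makes 3 counterexamples.

Answer: 3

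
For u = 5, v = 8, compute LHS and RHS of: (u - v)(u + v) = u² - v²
LHS = (5 - 8)(5 + 8) = -39
RHS = 5² - 8² = -39

LHS = RHS: the two sides agree.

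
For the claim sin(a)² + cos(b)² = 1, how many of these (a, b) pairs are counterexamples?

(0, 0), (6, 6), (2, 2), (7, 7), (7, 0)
1

Testing each pair:
(0, 0): LHS = 1, RHS = 1 → satisfies claim
(6, 6): LHS = sin(6)² + cos(6)² = 1, RHS = 1 → satisfies claim
(2, 2): LHS = cos(2)² + sin(2)² = 1, RHS = 1 → satisfies claim
(7, 7): LHS = sin(7)² + cos(7)² = 1, RHS = 1 → satisfies claim
(7, 0): LHS = sin(7)² + 1 ≈ 1.432, RHS = 1 → counterexample

That makes 1 counterexample.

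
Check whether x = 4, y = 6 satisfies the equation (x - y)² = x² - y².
Fails

Substituting x = 4, y = 6:

LHS = (4 - 6)² = 4
RHS = 4² - 6² = -20

LHS ≠ RHS, so the equation does not hold at this point.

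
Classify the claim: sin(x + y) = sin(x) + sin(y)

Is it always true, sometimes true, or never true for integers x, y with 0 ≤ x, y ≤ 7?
Sometimes true

It holds at (x, y) = (0, 4) (both sides equal sin(4) ≈ -0.7568), but fails at (x, y) = (6, 5) (LHS = sin(11) ≈ -1, RHS = sin(5) + sin(6) ≈ -1.238).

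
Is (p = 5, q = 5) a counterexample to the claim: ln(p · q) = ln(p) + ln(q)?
No

Substituting p = 5, q = 5:
LHS = ln(5 · 5) = ln(25) ≈ 3.219
RHS = ln(5) + ln(5) = 2·ln(5) ≈ 3.219

The sides agree, so this pair does not disprove the claim.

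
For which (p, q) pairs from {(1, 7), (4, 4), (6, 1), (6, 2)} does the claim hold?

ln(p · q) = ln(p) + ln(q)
All pairs

Testing each pair:
(1, 7): LHS = ln(7) ≈ 1.946, RHS = ln(7) ≈ 1.946 → holds
(4, 4): LHS = ln(16) ≈ 2.773, RHS = 2·ln(4) ≈ 2.773 → holds
(6, 1): LHS = ln(6) ≈ 1.792, RHS = ln(6) ≈ 1.792 → holds
(6, 2): LHS = ln(12) ≈ 2.485, RHS = ln(2) + ln(6) ≈ 2.485 → holds

Every pair satisfies the claim.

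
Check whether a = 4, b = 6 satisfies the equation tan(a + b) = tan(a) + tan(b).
Fails

Substituting a = 4, b = 6:

LHS = tan(4 + 6) = tan(10) ≈ 0.6484
RHS = tan(4) + tan(6) ≈ 0.8668

LHS ≠ RHS, so the equation does not hold at this point.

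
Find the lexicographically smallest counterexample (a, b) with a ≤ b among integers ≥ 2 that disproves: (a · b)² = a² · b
(a, b) = (2, 2)

Substituting (2, 2) into the claim:
LHS = (2 · 2)² = 16
RHS = 2² · 2 = 8

Since LHS ≠ RHS, this pair disproves the claim, and no lexicographically smaller pair (a ≤ b, integers ≥ 2) does.

For instance (7, 8) is also a counterexample (LHS = 3136, RHS = 392), but it's lexicographically larger.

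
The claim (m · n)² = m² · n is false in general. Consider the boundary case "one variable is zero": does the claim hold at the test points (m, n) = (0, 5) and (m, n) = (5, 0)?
Yes, holds at both test points

At (0, 5): LHS = 0, RHS = 0 → equal
At (5, 0): LHS = 0, RHS = 0 → equal

So the claim does hold at both of these boundary points, even though it is not an identity.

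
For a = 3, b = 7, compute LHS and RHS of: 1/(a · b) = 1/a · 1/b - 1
LHS = 1/(3 · 7) = 1/21
RHS = 1/3 · 1/7 - 1 = -20/21

LHS ≠ RHS, so the equation does not hold here.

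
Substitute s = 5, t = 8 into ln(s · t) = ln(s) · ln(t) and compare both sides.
LHS = ln(5 · 8) = ln(40) ≈ 3.689
RHS = ln(5) · ln(8) ≈ 3.347

LHS ≠ RHS (they differ by about 0.3421), so the equation does not hold here.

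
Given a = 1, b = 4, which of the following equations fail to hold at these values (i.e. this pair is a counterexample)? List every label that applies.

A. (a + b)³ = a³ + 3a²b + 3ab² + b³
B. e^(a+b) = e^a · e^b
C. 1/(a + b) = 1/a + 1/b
C

Evaluating each claim at the given values:
A. LHS = 125, RHS = 125 → holds here (LHS = RHS)
B. LHS = e^5 ≈ 148.4, RHS = e^5 ≈ 148.4 → holds here (LHS = RHS)
C. LHS = 1/5, RHS = 5/4 → fails here (LHS ≠ RHS)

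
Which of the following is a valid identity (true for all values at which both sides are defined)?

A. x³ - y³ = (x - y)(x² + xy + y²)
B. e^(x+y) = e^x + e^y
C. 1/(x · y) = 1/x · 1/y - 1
A: holds — e.g. at (2, 7), both sides equal -335.
B: fails at (1, 3) — LHS = e^4 ≈ 54.6, RHS = e + e^3 ≈ 22.8.
C: fails at (1, 2) — LHS = 1/2, RHS = -1/2.

Answer: A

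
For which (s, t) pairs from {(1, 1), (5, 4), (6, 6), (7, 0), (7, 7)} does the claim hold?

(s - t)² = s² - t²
(1, 1), (6, 6), (7, 0), (7, 7)

Testing each pair:
(1, 1): LHS = 0, RHS = 0 → holds
(5, 4): LHS = 1, RHS = 9 → fails
(6, 6): LHS = 0, RHS = 0 → holds
(7, 0): LHS = 49, RHS = 49 → holds
(7, 7): LHS = 0, RHS = 0 → holds

4 of 5 pairs satisfy the claim.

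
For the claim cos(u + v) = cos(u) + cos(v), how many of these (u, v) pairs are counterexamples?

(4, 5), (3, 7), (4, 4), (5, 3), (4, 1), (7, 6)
Testing each pair:
(4, 5): LHS = cos(9) ≈ -0.9111, RHS = cos(4) + cos(5) ≈ -0.37 → counterexample
(3, 7): LHS = cos(10) ≈ -0.8391, RHS = cos(3) + cos(7) ≈ -0.2361 → counterexample
(4, 4): LHS = cos(8) ≈ -0.1455, RHS = 2·cos(4) ≈ -1.307 → counterexample
(5, 3): LHS = cos(8) ≈ -0.1455, RHS = cos(3) + cos(5) ≈ -0.7063 → counterexample
(4, 1): LHS = cos(5) ≈ 0.2837, RHS = cos(4) + cos(1) ≈ -0.1133 → counterexample
(7, 6): LHS = cos(13) ≈ 0.9074, RHS = cos(7) + cos(6) ≈ 1.714 → counterexample

That makes 6 counterexamples.

Answer: 6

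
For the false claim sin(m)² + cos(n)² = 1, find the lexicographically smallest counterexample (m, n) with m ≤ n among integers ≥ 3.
Substituting (3, 4) into the claim:
LHS = sin(3)² + cos(4)² ≈ 0.4472
RHS = 1

Since LHS ≠ RHS, this pair disproves the claim, and no lexicographically smaller pair (m ≤ n, integers ≥ 3) does.

For instance (3, 7) is also a counterexample (LHS = sin(3)² + cos(7)² ≈ 0.5883, RHS = 1), but it's lexicographically larger.

Answer: (m, n) = (3, 4)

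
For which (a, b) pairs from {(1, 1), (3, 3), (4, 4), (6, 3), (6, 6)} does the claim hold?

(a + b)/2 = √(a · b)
(1, 1), (3, 3), (4, 4), (6, 6)

Testing each pair:
(1, 1): LHS = 1, RHS = 1 → holds
(3, 3): LHS = 3, RHS = 3 → holds
(4, 4): LHS = 4, RHS = 4 → holds
(6, 3): LHS = 9/2, RHS = 3·√(2) ≈ 4.243 → fails
(6, 6): LHS = 6, RHS = 6 → holds

4 of 5 pairs satisfy the claim.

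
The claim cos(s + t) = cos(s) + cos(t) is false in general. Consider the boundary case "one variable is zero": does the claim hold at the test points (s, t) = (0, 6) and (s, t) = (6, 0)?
No, fails at both test points

At (0, 6): LHS = cos(6) ≈ 0.9602 ≠ RHS = cos(6) + 1 ≈ 1.96
At (6, 0): LHS = cos(6) ≈ 0.9602 ≠ RHS = cos(6) + 1 ≈ 1.96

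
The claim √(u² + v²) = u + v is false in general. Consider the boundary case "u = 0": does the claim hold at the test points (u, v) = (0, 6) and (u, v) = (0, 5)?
At (0, 6): LHS = 6, RHS = 6 → equal
At (0, 5): LHS = 5, RHS = 5 → equal

So the claim does hold at both of these boundary points, even though it is not an identity.

Answer: Yes, holds at both test points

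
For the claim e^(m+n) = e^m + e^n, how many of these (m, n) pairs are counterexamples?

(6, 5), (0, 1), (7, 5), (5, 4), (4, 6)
Testing each pair:
(6, 5): LHS = e^11 ≈ 59874.1, RHS = e^5 + e^6 ≈ 551.8 → counterexample
(0, 1): LHS = e ≈ 2.718, RHS = 1 + e ≈ 3.718 → counterexample
(7, 5): LHS = e^12 ≈ 162754.8, RHS = e^5 + e^7 ≈ 1245 → counterexample
(5, 4): LHS = e^9 ≈ 8103, RHS = e^4 + e^5 ≈ 203 → counterexample
(4, 6): LHS = e^10 ≈ 22026.5, RHS = e^4 + e^6 ≈ 458 → counterexample

That makes 5 counterexamples.

Answer: 5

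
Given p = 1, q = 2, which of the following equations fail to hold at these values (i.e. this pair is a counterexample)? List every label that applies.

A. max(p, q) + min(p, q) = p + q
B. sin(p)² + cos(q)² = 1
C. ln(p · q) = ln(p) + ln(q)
B

Evaluating each claim at the given values:
A. LHS = 3, RHS = 3 → holds here (LHS = RHS)
B. LHS = cos(2)² + sin(1)² ≈ 0.8813, RHS = 1 → fails here (LHS ≠ RHS)
C. LHS = ln(2) ≈ 0.6931, RHS = ln(2) ≈ 0.6931 → holds here (LHS = RHS)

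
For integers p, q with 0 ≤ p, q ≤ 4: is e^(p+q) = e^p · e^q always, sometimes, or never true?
The identity holds for every pair in the range. For instance at (p, q) = (3, 3): both sides equal e^6 ≈ 403.4.

Answer: Always true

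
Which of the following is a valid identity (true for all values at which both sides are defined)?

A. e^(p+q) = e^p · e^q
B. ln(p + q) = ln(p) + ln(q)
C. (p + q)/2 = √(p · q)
A: holds — e.g. at (2, 7), both sides equal e^9 ≈ 8103.
B: fails at (1, 4) — LHS = ln(5) ≈ 1.609, RHS = ln(4) ≈ 1.386.
C: fails at (2, 3) — LHS = 5/2, RHS = √(6) ≈ 2.449.

Answer: A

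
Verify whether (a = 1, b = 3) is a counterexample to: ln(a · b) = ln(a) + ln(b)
No

Substituting a = 1, b = 3:
LHS = ln(1 · 3) = ln(3) ≈ 1.099
RHS = ln(1) + ln(3) = ln(3) ≈ 1.099

The sides agree, so this pair does not disprove the claim.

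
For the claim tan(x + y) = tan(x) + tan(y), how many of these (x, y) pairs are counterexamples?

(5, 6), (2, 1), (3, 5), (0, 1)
Testing each pair:
(5, 6): LHS = tan(11) ≈ -226, RHS = tan(5) + tan(6) ≈ -3.672 → counterexample
(2, 1): LHS = tan(3) ≈ -0.1425, RHS = tan(2) + tan(1) ≈ -0.6276 → counterexample
(3, 5): LHS = tan(8) ≈ -6.8, RHS = tan(5) + tan(3) ≈ -3.523 → counterexample
(0, 1): LHS = tan(1) ≈ 1.557, RHS = tan(1) ≈ 1.557 → satisfies claim

That makes 3 counterexamples.

Answer: 3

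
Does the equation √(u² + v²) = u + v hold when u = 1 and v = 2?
Fails

Substituting u = 1, v = 2:

LHS = √(1² + 2²) = √(5) ≈ 2.236
RHS = 1 + 2 = 3

LHS ≠ RHS, so the equation does not hold at this point.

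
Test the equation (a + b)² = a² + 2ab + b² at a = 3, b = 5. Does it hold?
Holds

Substituting a = 3, b = 5:

LHS = (3 + 5)² = 64
RHS = 3² + 2·3·5 + 5² = 64

LHS = RHS, so the equation holds at this point.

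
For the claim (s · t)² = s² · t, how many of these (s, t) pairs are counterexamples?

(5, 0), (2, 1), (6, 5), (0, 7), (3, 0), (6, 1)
1

Testing each pair:
(5, 0): LHS = 0, RHS = 0 → satisfies claim
(2, 1): LHS = 4, RHS = 4 → satisfies claim
(6, 5): LHS = 900, RHS = 180 → counterexample
(0, 7): LHS = 0, RHS = 0 → satisfies claim
(3, 0): LHS = 0, RHS = 0 → satisfies claim
(6, 1): LHS = 36, RHS = 36 → satisfies claim

That makes 1 counterexample.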